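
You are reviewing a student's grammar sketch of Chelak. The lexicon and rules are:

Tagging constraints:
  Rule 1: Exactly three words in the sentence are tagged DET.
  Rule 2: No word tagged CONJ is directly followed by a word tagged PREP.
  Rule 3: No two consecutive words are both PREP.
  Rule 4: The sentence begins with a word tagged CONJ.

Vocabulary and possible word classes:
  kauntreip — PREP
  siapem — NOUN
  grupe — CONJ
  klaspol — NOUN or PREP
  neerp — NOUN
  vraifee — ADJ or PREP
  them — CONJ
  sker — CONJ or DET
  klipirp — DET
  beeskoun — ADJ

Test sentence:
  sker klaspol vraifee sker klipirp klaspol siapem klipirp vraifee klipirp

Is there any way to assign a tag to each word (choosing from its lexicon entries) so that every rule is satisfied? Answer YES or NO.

YES

Candidates per position — 1:sker {CONJ,DET}; 2:klaspol {NOUN,PREP}; 3:vraifee {ADJ,PREP}; 4:sker {CONJ,DET}; 5:klipirp {DET}; 6:klaspol {NOUN,PREP}; 7:siapem {NOUN}; 8:klipirp {DET}; 9:vraifee {ADJ,PREP}; 10:klipirp {DET}.
One satisfying assignment: CONJ NOUN PREP CONJ DET NOUN NOUN DET ADJ DET.
Checking: rule 1 satisfied; rule 2 satisfied; rule 3 satisfied; rule 4 satisfied.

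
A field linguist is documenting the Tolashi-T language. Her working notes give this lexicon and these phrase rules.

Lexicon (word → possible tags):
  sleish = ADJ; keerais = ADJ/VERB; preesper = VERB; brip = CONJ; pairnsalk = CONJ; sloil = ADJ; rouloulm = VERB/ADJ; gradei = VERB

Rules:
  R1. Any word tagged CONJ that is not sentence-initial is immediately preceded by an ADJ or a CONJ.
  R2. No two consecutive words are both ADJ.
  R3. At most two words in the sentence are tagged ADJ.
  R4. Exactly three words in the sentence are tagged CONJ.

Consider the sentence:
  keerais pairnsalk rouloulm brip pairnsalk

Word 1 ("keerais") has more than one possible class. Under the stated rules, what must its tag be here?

ADJ

Candidates per position — 1:keerais {ADJ,VERB}; 2:pairnsalk {CONJ}; 3:rouloulm {VERB,ADJ}; 4:brip {CONJ}; 5:pairnsalk {CONJ}.
At position 1, choosing VERB makes rule 1 impossible to satisfy; hence ADJ.
At position 3, choosing VERB makes rule 1 impossible to satisfy; hence ADJ.
So the tagging must be: ADJ CONJ ADJ CONJ CONJ.
Rule-by-rule: rule 1 ok; rule 2 ok; rule 3 ok; rule 4 ok.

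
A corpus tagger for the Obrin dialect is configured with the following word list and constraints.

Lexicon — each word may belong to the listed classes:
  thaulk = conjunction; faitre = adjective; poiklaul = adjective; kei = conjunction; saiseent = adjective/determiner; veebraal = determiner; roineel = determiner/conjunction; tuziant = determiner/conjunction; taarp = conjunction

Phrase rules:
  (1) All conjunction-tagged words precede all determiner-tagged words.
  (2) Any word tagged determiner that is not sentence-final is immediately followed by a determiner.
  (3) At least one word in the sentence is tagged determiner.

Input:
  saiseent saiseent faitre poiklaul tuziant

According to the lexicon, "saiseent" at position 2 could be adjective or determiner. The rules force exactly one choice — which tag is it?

adjective

Candidates per position — 1:saiseent {adjective,determiner}; 2:saiseent {adjective,determiner}; 3:faitre {adjective}; 4:poiklaul {adjective}; 5:tuziant {determiner,conjunction}.
At position 1, choosing determiner makes rule 2 impossible to satisfy; hence adjective.
At position 2, choosing determiner makes rule 2 impossible to satisfy; hence adjective.
At position 5, choosing conjunction makes rule 3 impossible to satisfy; hence determiner.
That leaves exactly one tagging: adjective adjective adjective adjective determiner.
Verifying each rule — rule 1 ✓; rule 2 ✓; rule 3 ✓.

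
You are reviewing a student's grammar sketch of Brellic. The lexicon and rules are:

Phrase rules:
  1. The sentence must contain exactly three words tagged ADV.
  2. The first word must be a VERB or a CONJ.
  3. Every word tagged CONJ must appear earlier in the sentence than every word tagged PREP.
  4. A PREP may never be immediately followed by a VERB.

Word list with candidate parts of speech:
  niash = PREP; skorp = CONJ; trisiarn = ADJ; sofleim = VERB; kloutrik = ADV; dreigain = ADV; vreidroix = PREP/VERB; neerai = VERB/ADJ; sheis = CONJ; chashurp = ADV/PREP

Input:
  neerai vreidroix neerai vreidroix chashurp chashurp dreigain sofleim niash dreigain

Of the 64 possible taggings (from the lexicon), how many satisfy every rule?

Candidates per position — 1:neerai {VERB,ADJ}; 2:vreidroix {PREP,VERB}; 3:neerai {VERB,ADJ}; 4:vreidroix {PREP,VERB}; 5:chashurp {ADV,PREP}; 6:chashurp {ADV,PREP}; 7:dreigain {ADV}; 8:sofleim {VERB}; 9:niash {PREP}; 10:dreigain {ADV}.
There are 64 candidate sequences in total.
Checking each against the rules leaves 12 sequences.
Count = 12.

12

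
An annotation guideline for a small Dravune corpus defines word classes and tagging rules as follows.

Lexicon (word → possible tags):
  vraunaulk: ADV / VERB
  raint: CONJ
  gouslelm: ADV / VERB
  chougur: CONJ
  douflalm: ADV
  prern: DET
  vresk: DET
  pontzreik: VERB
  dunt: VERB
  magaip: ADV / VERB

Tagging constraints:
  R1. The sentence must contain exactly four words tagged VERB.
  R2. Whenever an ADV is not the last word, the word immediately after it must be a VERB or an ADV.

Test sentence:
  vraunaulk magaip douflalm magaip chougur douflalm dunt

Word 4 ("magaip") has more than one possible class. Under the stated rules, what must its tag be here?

VERB

Candidates per position — 1:vraunaulk {ADV,VERB}; 2:magaip {ADV,VERB}; 3:douflalm {ADV}; 4:magaip {ADV,VERB}; 5:chougur {CONJ}; 6:douflalm {ADV}; 7:dunt {VERB}.
Position 1: tagging it ADV would leave rule 1 unsatisfiable, so it must be VERB.
Position 2: tagging it ADV would leave rule 1 unsatisfiable, so it must be VERB.
Position 4: tagging it ADV would leave rule 1 unsatisfiable, so it must be VERB.
So the tagging must be: VERB VERB ADV VERB CONJ ADV VERB.
Check: rule 1 satisfied; rule 2 satisfied.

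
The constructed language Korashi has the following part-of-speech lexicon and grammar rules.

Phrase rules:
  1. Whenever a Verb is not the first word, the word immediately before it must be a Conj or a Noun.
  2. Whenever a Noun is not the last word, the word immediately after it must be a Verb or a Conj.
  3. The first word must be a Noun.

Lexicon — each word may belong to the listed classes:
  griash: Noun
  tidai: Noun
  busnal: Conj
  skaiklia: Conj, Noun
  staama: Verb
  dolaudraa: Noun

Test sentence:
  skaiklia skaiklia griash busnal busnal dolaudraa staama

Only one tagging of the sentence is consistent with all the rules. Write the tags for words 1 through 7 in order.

Candidates per position — 1:skaiklia {Conj,Noun}; 2:skaiklia {Conj,Noun}; 3:griash {Noun}; 4:busnal {Conj}; 5:busnal {Conj}; 6:dolaudraa {Noun}; 7:staama {Verb}.
Word 1 cannot be Conj — rule 3 would then fail for every completion. It is Noun.
Word 2 cannot be Noun — rule 2 would then fail for every completion. It is Conj.
The only consistent sequence is: Noun Conj Noun Conj Conj Noun Verb.
Verifying each rule — rule 1 satisfied; rule 2 satisfied; rule 3 satisfied.

Noun Conj Noun Conj Conj Noun Verb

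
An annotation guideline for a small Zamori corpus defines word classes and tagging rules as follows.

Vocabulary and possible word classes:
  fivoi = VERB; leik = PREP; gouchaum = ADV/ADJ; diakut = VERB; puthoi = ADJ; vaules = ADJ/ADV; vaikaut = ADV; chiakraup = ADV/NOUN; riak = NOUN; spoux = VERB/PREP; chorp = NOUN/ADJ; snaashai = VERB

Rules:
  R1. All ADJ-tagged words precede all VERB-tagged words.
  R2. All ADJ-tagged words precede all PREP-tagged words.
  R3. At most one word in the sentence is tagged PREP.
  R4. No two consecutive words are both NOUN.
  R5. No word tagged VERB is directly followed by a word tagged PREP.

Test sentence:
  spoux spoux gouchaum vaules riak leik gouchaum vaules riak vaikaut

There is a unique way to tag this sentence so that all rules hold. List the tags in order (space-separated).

Candidates per position — 1:spoux {VERB,PREP}; 2:spoux {VERB,PREP}; 3:gouchaum {ADV,ADJ}; 4:vaules {ADJ,ADV}; 5:riak {NOUN}; 6:leik {PREP}; 7:gouchaum {ADV,ADJ}; 8:vaules {ADJ,ADV}; 9:riak {NOUN}; 10:vaikaut {ADV}.
Position 1: tagging it PREP would leave rule 3 unsatisfiable, so it must be VERB.
Position 2: tagging it PREP would leave rule 3 unsatisfiable, so it must be VERB.
Position 3: tagging it ADJ would leave rule 1 unsatisfiable, so it must be ADV.
Position 4: tagging it ADJ would leave rule 1 unsatisfiable, so it must be ADV.
Position 7: tagging it ADJ would leave rule 1 unsatisfiable, so it must be ADV.
Position 8: tagging it ADJ would leave rule 1 unsatisfiable, so it must be ADV.
So the tagging must be: VERB VERB ADV ADV NOUN PREP ADV ADV NOUN ADV.
Check: rule 1 ✓; rule 2 ✓; rule 3 ✓; rule 4 ✓; rule 5 ✓.

VERB VERB ADV ADV NOUN PREP ADV ADV NOUN ADV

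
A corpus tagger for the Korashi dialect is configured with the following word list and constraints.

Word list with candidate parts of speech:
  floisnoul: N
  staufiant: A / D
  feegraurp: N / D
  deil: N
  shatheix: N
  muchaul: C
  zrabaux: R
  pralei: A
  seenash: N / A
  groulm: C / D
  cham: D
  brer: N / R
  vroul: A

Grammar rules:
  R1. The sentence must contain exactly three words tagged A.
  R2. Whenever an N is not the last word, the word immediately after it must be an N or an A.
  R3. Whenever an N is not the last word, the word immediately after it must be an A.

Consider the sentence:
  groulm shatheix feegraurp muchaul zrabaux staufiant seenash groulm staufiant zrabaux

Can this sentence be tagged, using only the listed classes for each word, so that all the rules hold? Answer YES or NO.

Candidates per position — 1:groulm {C,D}; 2:shatheix {N}; 3:feegraurp {N,D}; 4:muchaul {C}; 5:zrabaux {R}; 6:staufiant {A,D}; 7:seenash {N,A}; 8:groulm {C,D}; 9:staufiant {A,D}; 10:zrabaux {R}.
Rule 2 cannot be satisfied by any choice of tags from the lexicon.
So there is no consistent tagging.

NO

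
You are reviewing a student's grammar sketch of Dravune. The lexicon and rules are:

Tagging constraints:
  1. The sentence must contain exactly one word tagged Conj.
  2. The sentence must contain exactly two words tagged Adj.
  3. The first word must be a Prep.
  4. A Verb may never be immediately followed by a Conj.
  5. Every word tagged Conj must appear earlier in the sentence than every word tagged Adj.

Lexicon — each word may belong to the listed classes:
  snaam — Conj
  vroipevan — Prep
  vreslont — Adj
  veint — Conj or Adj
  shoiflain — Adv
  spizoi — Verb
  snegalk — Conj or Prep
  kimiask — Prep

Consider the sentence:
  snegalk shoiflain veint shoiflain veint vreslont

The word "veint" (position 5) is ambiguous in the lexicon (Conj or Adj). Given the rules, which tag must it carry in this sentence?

Candidates per position — 1:snegalk {Conj,Prep}; 2:shoiflain {Adv}; 3:veint {Conj,Adj}; 4:shoiflain {Adv}; 5:veint {Conj,Adj}; 6:vreslont {Adj}.
If word 1 were Conj, no tagging could satisfy rule 3; so word 1 is Prep.
Position 5: the remaining choice is settled jointly with positions 3 — only Adj at position 5 is part of a tagging that satisfies every rule.
The only consistent sequence is: Prep Adv Conj Adv Adj Adj.
Checking: rule 1 ✓; rule 2 ✓; rule 3 ✓; rule 4 ✓; rule 5 ✓.

Adj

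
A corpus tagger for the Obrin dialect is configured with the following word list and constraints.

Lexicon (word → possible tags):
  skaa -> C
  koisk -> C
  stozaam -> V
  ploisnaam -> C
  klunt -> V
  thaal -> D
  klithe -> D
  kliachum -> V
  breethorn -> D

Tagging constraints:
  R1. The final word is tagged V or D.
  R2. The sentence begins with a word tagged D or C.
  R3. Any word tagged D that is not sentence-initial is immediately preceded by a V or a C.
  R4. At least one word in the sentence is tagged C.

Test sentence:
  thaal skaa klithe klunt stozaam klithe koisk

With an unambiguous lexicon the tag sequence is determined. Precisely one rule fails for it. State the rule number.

1

Fixed tagging: D C D V V D C.
Checking each rule: R1 fails, R2 ok, R3 ok, R4 ok.
Only rule 1 fails.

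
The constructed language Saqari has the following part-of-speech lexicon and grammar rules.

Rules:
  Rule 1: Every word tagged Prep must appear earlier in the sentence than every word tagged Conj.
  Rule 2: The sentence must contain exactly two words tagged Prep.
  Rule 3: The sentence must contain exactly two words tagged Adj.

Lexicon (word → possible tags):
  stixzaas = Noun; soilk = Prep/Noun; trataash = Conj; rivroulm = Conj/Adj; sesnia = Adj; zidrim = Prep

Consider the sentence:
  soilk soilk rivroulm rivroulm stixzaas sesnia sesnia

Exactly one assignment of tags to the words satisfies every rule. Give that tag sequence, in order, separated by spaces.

Prep Prep Conj Conj Noun Adj Adj

Candidates per position — 1:soilk {Prep,Noun}; 2:soilk {Prep,Noun}; 3:rivroulm {Conj,Adj}; 4:rivroulm {Conj,Adj}; 5:stixzaas {Noun}; 6:sesnia {Adj}; 7:sesnia {Adj}.
Word 1 cannot be Noun — rule 2 would then fail for every completion. It is Prep.
Word 2 cannot be Noun — rule 2 would then fail for every completion. It is Prep.
Word 3 cannot be Adj — rule 3 would then fail for every completion. It is Conj.
Word 4 cannot be Adj — rule 3 would then fail for every completion. It is Conj.
So the tagging must be: Prep Prep Conj Conj Noun Adj Adj.
Checking: rule 1 satisfied; rule 2 satisfied; rule 3 satisfied.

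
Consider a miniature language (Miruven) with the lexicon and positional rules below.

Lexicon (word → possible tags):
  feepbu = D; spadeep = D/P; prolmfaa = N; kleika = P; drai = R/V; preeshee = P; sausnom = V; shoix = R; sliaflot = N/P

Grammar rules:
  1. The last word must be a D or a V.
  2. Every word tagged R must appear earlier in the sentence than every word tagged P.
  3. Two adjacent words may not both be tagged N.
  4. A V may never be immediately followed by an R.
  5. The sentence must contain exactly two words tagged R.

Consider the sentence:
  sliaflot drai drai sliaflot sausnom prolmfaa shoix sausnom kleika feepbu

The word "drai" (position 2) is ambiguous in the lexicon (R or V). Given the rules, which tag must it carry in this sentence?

R

Candidates per position — 1:sliaflot {N,P}; 2:drai {R,V}; 3:drai {R,V}; 4:sliaflot {N,P}; 5:sausnom {V}; 6:prolmfaa {N}; 7:shoix {R}; 8:sausnom {V}; 9:kleika {P}; 10:feepbu {D}.
Position 1: tagging it P would leave rule 2 unsatisfiable, so it must be N.
Position 4: tagging it P would leave rule 2 unsatisfiable, so it must be N.
Position 2: the remaining choice is settled jointly with positions 3 — only R at position 2 is part of a tagging that satisfies every rule.
That leaves exactly one tagging: N R V N V N R V P D.
Verifying each rule — rule 1 satisfied; rule 2 satisfied; rule 3 satisfied; rule 4 satisfied; rule 5 satisfied.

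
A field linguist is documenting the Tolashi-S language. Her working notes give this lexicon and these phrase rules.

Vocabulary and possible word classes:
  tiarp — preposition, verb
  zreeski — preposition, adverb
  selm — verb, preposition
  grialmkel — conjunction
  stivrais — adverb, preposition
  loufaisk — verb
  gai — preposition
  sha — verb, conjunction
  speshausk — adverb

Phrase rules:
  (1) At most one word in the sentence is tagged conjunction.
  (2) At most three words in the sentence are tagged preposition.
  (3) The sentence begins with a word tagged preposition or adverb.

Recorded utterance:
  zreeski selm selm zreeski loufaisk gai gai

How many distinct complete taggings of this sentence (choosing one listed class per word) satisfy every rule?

5

Candidates per position — 1:zreeski {preposition,adverb}; 2:selm {verb,preposition}; 3:selm {verb,preposition}; 4:zreeski {preposition,adverb}; 5:loufaisk {verb}; 6:gai {preposition}; 7:gai {preposition}.
There are 16 candidate sequences in total.
The sequences that satisfy every rule: preposition verb verb adverb verb preposition preposition; adverb verb verb preposition verb preposition preposition; adverb verb verb adverb verb preposition preposition; adverb verb preposition adverb verb preposition preposition; adverb preposition verb adverb verb preposition preposition.
Count = 5.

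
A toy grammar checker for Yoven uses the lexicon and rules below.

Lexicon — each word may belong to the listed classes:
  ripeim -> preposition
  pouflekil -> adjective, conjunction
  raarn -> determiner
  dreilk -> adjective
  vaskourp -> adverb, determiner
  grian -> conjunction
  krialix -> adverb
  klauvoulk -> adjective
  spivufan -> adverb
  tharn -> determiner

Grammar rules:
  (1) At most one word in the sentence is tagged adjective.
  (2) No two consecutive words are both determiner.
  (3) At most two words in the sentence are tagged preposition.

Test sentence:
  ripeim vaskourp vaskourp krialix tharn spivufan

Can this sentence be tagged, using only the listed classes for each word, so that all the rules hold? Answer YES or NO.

YES

Candidates per position — 1:ripeim {preposition}; 2:vaskourp {adverb,determiner}; 3:vaskourp {adverb,determiner}; 4:krialix {adverb}; 5:tharn {determiner}; 6:spivufan {adverb}.
One satisfying assignment: preposition determiner adverb adverb determiner adverb.
Verifying each rule — rule 1 ok; rule 2 ok; rule 3 ok.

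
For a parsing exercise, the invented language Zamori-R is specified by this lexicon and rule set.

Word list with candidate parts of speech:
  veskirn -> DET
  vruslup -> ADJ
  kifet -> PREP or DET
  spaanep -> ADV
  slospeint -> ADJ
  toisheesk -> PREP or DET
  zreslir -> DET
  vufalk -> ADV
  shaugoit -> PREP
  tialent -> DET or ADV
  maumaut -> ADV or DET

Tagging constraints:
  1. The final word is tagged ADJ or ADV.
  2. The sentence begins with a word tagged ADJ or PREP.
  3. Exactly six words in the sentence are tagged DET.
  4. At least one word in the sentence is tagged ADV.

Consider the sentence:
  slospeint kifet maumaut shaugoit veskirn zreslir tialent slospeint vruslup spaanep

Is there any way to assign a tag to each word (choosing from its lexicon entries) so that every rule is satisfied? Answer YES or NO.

NO

Candidates per position — 1:slospeint {ADJ}; 2:kifet {PREP,DET}; 3:maumaut {ADV,DET}; 4:shaugoit {PREP}; 5:veskirn {DET}; 6:zreslir {DET}; 7:tialent {DET,ADV}; 8:slospeint {ADJ}; 9:vruslup {ADJ}; 10:spaanep {ADV}.
Rule 3 cannot be satisfied by any choice of tags from the lexicon.
So there is no consistent tagging.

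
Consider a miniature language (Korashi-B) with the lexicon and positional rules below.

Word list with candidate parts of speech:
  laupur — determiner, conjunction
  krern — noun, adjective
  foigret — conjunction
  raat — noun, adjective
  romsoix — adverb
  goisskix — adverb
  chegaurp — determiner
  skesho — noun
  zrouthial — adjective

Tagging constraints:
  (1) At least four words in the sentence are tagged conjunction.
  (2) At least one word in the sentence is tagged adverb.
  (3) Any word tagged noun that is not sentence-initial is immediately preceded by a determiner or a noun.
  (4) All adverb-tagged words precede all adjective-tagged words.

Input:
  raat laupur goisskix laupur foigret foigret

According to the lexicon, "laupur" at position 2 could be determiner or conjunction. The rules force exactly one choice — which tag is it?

Candidates per position — 1:raat {noun,adjective}; 2:laupur {determiner,conjunction}; 3:goisskix {adverb}; 4:laupur {determiner,conjunction}; 5:foigret {conjunction}; 6:foigret {conjunction}.
If word 1 were adjective, no tagging could satisfy rule 4; so word 1 is noun.
If word 2 were determiner, no tagging could satisfy rule 1; so word 2 is conjunction.
If word 4 were determiner, no tagging could satisfy rule 1; so word 4 is conjunction.
So the tagging must be: noun conjunction adverb conjunction conjunction conjunction.
Checking: rule 1 ✓; rule 2 ✓; rule 3 ✓; rule 4 ✓.

conjunction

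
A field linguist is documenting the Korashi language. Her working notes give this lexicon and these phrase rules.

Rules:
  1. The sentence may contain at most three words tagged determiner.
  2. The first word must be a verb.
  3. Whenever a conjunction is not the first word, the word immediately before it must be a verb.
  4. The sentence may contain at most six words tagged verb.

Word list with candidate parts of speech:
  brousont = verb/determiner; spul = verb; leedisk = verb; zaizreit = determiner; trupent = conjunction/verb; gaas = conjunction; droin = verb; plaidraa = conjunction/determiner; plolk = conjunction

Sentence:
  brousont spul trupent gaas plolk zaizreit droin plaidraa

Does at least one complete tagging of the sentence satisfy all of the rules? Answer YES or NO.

Candidates per position — 1:brousont {verb,determiner}; 2:spul {verb}; 3:trupent {conjunction,verb}; 4:gaas {conjunction}; 5:plolk {conjunction}; 6:zaizreit {determiner}; 7:droin {verb}; 8:plaidraa {conjunction,determiner}.
Rule 3 cannot be satisfied by any choice of tags from the lexicon.
So there is no consistent tagging.

NO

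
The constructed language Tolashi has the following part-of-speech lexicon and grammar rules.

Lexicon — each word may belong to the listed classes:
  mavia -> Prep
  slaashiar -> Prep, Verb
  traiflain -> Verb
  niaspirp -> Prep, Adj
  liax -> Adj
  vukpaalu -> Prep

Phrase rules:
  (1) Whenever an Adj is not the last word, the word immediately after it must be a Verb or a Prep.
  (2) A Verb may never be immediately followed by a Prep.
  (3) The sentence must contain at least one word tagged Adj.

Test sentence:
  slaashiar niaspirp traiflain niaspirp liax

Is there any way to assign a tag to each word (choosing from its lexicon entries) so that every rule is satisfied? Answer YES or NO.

Candidates per position — 1:slaashiar {Prep,Verb}; 2:niaspirp {Prep,Adj}; 3:traiflain {Verb}; 4:niaspirp {Prep,Adj}; 5:liax {Adj}.
Every candidate sequence violates at least one rule; no consistent tagging exists.

NO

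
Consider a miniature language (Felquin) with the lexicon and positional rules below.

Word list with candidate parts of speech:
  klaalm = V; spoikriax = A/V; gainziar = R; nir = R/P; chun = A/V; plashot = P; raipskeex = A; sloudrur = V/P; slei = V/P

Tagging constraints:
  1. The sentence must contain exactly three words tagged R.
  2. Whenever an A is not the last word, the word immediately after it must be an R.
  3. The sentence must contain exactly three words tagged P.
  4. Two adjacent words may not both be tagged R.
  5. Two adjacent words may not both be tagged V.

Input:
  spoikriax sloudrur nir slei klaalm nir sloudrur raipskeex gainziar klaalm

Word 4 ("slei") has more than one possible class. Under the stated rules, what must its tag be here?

Candidates per position — 1:spoikriax {A,V}; 2:sloudrur {V,P}; 3:nir {R,P}; 4:slei {V,P}; 5:klaalm {V}; 6:nir {R,P}; 7:sloudrur {V,P}; 8:raipskeex {A}; 9:gainziar {R}; 10:klaalm {V}.
Position 1: A is ruled out by rule 2; that leaves V.
Position 2: V is ruled out by rule 5; that leaves P.
Position 3: P is ruled out by rule 1; that leaves R.
Position 4: V is ruled out by rule 5; that leaves P.
Position 6: P is ruled out by rule 1; that leaves R.
Position 7: V is ruled out by rule 3; that leaves P.
The only consistent sequence is: V P R P V R P A R V.
Checking: rule 1 satisfied; rule 2 satisfied; rule 3 satisfied; rule 4 satisfied; rule 5 satisfied.

P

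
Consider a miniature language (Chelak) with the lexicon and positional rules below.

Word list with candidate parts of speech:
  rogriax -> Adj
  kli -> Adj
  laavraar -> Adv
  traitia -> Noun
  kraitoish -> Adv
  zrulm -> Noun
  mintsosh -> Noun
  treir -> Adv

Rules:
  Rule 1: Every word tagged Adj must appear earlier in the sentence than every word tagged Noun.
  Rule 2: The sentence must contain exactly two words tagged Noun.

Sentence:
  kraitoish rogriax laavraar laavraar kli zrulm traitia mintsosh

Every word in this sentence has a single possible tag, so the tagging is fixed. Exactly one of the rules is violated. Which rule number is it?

Fixed tagging: Adv Adj Adv Adv Adj Noun Noun Noun.
Rule check: R1 ✓, R2 ✗.
Only rule 2 fails.

2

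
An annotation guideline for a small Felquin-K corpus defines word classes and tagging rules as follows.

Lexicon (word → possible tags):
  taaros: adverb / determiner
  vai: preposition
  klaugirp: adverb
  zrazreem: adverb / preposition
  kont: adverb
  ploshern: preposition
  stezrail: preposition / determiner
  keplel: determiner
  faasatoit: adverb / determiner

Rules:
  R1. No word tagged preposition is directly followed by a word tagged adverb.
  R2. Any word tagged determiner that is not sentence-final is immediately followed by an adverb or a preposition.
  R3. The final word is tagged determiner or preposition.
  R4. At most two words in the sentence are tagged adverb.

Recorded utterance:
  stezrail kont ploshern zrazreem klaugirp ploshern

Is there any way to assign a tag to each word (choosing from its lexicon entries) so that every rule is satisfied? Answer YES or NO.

Candidates per position — 1:stezrail {preposition,determiner}; 2:kont {adverb}; 3:ploshern {preposition}; 4:zrazreem {adverb,preposition}; 5:klaugirp {adverb}; 6:ploshern {preposition}.
Rule 1 cannot be satisfied by any choice of tags from the lexicon.
So there is no consistent tagging.

NO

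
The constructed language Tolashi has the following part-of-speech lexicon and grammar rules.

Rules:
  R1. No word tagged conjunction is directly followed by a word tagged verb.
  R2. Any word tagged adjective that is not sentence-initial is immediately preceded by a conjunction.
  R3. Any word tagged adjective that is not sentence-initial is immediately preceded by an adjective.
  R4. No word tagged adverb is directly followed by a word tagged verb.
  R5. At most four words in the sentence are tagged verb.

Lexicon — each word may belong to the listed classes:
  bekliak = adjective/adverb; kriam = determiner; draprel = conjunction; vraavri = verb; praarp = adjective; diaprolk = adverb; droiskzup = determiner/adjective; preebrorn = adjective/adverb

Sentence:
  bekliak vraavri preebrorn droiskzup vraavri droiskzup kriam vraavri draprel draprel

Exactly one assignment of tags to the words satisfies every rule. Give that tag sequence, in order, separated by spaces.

Candidates per position — 1:bekliak {adjective,adverb}; 2:vraavri {verb}; 3:preebrorn {adjective,adverb}; 4:droiskzup {determiner,adjective}; 5:vraavri {verb}; 6:droiskzup {determiner,adjective}; 7:kriam {determiner}; 8:vraavri {verb}; 9:draprel {conjunction}; 10:draprel {conjunction}.
If word 1 were adverb, no tagging could satisfy rule 4; so word 1 is adjective.
If word 3 were adjective, no tagging could satisfy rule 2; so word 3 is adverb.
If word 4 were adjective, no tagging could satisfy rule 2; so word 4 is determiner.
If word 6 were adjective, no tagging could satisfy rule 2; so word 6 is determiner.
The unique satisfying tagging is: adjective verb adverb determiner verb determiner determiner verb conjunction conjunction.
Verifying each rule — rule 1 ok; rule 2 ok; rule 3 ok; rule 4 ok; rule 5 ok.

adjective verb adverb determiner verb determiner determiner verb conjunction conjunction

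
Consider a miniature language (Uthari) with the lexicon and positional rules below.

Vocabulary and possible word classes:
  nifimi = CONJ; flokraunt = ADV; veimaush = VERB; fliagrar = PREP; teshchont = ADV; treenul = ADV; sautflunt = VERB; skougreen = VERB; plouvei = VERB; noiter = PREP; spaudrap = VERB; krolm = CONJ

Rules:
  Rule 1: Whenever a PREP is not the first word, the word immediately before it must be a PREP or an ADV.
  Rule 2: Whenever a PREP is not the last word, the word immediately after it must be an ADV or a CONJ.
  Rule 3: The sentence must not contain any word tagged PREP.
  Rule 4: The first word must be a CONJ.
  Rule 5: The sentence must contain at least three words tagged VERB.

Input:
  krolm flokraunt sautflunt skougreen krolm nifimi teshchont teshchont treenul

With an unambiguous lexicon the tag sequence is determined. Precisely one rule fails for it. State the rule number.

Fixed tagging: CONJ ADV VERB VERB CONJ CONJ ADV ADV ADV.
Checking each rule: R1 ✓, R2 ✓, R3 ✓, R4 ✓, R5 ✗.
Only rule 5 fails.

5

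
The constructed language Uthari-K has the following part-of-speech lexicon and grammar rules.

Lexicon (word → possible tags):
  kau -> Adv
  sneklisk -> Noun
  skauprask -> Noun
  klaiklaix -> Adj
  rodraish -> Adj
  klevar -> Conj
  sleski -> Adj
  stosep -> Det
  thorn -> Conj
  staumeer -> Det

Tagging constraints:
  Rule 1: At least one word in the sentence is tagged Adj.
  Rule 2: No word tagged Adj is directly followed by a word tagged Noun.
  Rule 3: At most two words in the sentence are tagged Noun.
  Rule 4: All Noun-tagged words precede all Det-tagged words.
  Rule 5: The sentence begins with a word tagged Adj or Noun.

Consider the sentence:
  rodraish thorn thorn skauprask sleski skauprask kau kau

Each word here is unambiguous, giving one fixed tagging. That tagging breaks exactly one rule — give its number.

Fixed tagging: Adj Conj Conj Noun Adj Noun Adv Adv.
Rule check: R1 ok, R2 fails, R3 ok, R4 ok, R5 ok.
Only rule 2 fails.

2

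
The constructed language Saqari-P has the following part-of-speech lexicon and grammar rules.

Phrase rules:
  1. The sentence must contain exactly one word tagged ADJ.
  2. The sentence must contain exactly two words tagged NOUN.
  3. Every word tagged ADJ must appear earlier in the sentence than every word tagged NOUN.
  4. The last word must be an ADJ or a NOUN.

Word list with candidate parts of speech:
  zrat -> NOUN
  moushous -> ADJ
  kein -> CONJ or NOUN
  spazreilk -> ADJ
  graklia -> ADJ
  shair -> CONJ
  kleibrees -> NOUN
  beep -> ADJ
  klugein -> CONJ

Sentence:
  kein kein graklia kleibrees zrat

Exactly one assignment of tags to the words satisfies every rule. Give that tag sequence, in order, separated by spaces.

CONJ CONJ ADJ NOUN NOUN

Candidates per position — 1:kein {CONJ,NOUN}; 2:kein {CONJ,NOUN}; 3:graklia {ADJ}; 4:kleibrees {NOUN}; 5:zrat {NOUN}.
If word 1 were NOUN, no tagging could satisfy rule 2; so word 1 is CONJ.
If word 2 were NOUN, no tagging could satisfy rule 2; so word 2 is CONJ.
The only consistent sequence is: CONJ CONJ ADJ NOUN NOUN.
Check: rule 1 satisfied; rule 2 satisfied; rule 3 satisfied; rule 4 satisfied.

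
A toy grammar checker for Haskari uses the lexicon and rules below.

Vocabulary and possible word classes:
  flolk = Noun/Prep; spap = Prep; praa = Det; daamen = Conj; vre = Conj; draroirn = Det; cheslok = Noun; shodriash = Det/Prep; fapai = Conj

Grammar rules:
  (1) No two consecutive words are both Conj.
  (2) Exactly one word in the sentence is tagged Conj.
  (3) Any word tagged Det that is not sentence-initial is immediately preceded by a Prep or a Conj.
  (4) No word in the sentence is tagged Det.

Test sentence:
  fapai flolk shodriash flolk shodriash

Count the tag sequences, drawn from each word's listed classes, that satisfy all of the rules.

Candidates per position — 1:fapai {Conj}; 2:flolk {Noun,Prep}; 3:shodriash {Det,Prep}; 4:flolk {Noun,Prep}; 5:shodriash {Det,Prep}.
There are 16 candidate sequences in total.
The sequences that satisfy every rule: Conj Noun Prep Noun Prep; Conj Noun Prep Prep Prep; Conj Prep Prep Noun Prep; Conj Prep Prep Prep Prep.
Count = 4.

4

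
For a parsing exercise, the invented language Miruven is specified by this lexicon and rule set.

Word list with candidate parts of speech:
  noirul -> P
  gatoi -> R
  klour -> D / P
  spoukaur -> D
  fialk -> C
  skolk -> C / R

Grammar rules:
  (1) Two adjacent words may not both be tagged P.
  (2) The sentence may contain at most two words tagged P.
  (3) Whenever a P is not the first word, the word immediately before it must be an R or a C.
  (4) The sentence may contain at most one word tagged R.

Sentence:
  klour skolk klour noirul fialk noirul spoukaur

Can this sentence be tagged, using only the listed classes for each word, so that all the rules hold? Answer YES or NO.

Candidates per position — 1:klour {D,P}; 2:skolk {C,R}; 3:klour {D,P}; 4:noirul {P}; 5:fialk {C}; 6:noirul {P}; 7:spoukaur {D}.
Rule 3 cannot be satisfied by any choice of tags from the lexicon.
So there is no consistent tagging.

NO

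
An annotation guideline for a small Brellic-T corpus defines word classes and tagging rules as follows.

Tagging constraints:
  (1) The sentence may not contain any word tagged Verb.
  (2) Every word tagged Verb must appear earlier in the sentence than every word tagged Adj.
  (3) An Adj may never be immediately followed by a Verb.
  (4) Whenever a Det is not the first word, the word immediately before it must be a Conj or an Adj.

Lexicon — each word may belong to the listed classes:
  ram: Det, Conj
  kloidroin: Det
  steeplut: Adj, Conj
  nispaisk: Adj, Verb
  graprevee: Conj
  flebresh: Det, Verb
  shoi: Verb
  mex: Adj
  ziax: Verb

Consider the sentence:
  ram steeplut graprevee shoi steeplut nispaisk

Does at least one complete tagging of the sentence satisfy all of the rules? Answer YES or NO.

NO

Candidates per position — 1:ram {Det,Conj}; 2:steeplut {Adj,Conj}; 3:graprevee {Conj}; 4:shoi {Verb}; 5:steeplut {Adj,Conj}; 6:nispaisk {Adj,Verb}.
Rule 1 cannot be satisfied by any choice of tags from the lexicon.
So there is no consistent tagging.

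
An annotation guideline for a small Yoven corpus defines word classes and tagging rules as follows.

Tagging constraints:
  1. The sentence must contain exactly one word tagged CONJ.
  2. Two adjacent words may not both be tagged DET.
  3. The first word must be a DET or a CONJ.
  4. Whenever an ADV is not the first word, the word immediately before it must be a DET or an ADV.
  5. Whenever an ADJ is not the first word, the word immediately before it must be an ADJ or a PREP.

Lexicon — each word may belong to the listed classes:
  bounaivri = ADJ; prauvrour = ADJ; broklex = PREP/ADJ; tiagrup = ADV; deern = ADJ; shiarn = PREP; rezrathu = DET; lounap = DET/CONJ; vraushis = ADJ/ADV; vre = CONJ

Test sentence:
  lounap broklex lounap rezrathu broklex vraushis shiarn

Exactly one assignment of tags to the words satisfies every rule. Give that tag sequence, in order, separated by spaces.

DET PREP CONJ DET PREP ADJ PREP

Candidates per position — 1:lounap {DET,CONJ}; 2:broklex {PREP,ADJ}; 3:lounap {DET,CONJ}; 4:rezrathu {DET}; 5:broklex {PREP,ADJ}; 6:vraushis {ADJ,ADV}; 7:shiarn {PREP}.
At position 2, choosing ADJ makes rule 5 impossible to satisfy; hence PREP.
At position 3, choosing DET makes rule 2 impossible to satisfy; hence CONJ.
At position 5, choosing ADJ makes rule 5 impossible to satisfy; hence PREP.
At position 6, choosing ADV makes rule 4 impossible to satisfy; hence ADJ.
At position 1, choosing CONJ makes rule 1 impossible to satisfy; hence DET.
That leaves exactly one tagging: DET PREP CONJ DET PREP ADJ PREP.
Check: rule 1 ✓; rule 2 ✓; rule 3 ✓; rule 4 ✓; rule 5 ✓.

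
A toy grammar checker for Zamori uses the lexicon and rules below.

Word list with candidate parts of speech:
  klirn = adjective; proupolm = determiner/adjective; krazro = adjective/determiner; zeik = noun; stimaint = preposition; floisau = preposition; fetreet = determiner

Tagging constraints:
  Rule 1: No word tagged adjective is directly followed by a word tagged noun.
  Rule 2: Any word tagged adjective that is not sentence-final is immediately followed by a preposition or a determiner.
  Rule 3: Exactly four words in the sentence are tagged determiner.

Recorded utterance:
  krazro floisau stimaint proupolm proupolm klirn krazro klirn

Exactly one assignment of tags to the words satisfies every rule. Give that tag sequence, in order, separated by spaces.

Candidates per position — 1:krazro {adjective,determiner}; 2:floisau {preposition}; 3:stimaint {preposition}; 4:proupolm {determiner,adjective}; 5:proupolm {determiner,adjective}; 6:klirn {adjective}; 7:krazro {adjective,determiner}; 8:klirn {adjective}.
Word 1 cannot be adjective — rule 3 would then fail for every completion. It is determiner.
Word 4 cannot be adjective — rule 3 would then fail for every completion. It is determiner.
Word 5 cannot be adjective — rule 2 would then fail for every completion. It is determiner.
Word 7 cannot be adjective — rule 2 would then fail for every completion. It is determiner.
The only consistent sequence is: determiner preposition preposition determiner determiner adjective determiner adjective.
Verifying each rule — rule 1 holds; rule 2 holds; rule 3 holds.

determiner preposition preposition determiner determiner adjective determiner adjective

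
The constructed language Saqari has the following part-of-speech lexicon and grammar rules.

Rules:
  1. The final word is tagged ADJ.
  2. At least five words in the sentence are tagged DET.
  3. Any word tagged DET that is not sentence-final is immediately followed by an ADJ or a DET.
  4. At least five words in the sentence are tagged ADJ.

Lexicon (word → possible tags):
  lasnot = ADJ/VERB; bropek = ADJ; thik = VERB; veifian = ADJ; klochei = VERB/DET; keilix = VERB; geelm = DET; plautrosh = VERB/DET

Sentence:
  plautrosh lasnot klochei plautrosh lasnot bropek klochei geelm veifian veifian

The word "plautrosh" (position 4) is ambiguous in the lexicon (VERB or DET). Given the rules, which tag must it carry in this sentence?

Candidates per position — 1:plautrosh {VERB,DET}; 2:lasnot {ADJ,VERB}; 3:klochei {VERB,DET}; 4:plautrosh {VERB,DET}; 5:lasnot {ADJ,VERB}; 6:bropek {ADJ}; 7:klochei {VERB,DET}; 8:geelm {DET}; 9:veifian {ADJ}; 10:veifian {ADJ}.
If word 1 were VERB, no tagging could satisfy rule 2; so word 1 is DET.
If word 2 were VERB, no tagging could satisfy rule 3; so word 2 is ADJ.
If word 3 were VERB, no tagging could satisfy rule 2; so word 3 is DET.
If word 4 were VERB, no tagging could satisfy rule 2; so word 4 is DET.
If word 5 were VERB, no tagging could satisfy rule 3; so word 5 is ADJ.
If word 7 were VERB, no tagging could satisfy rule 2; so word 7 is DET.
That leaves exactly one tagging: DET ADJ DET DET ADJ ADJ DET DET ADJ ADJ.
Check: rule 1 satisfied; rule 2 satisfied; rule 3 satisfied; rule 4 satisfied.

DET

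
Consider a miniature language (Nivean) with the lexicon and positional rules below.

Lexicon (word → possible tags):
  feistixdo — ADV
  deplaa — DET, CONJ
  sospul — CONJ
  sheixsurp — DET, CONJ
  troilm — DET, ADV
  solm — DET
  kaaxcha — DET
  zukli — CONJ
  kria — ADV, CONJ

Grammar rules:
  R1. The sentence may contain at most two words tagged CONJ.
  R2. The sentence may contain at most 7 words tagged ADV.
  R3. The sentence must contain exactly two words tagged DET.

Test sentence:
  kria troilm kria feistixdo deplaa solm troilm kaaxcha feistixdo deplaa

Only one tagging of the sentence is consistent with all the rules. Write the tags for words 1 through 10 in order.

Candidates per position — 1:kria {ADV,CONJ}; 2:troilm {DET,ADV}; 3:kria {ADV,CONJ}; 4:feistixdo {ADV}; 5:deplaa {DET,CONJ}; 6:solm {DET}; 7:troilm {DET,ADV}; 8:kaaxcha {DET}; 9:feistixdo {ADV}; 10:deplaa {DET,CONJ}.
At position 2, choosing DET makes rule 3 impossible to satisfy; hence ADV.
At position 5, choosing DET makes rule 3 impossible to satisfy; hence CONJ.
At position 7, choosing DET makes rule 3 impossible to satisfy; hence ADV.
At position 10, choosing DET makes rule 3 impossible to satisfy; hence CONJ.
At position 1, choosing CONJ makes rule 1 impossible to satisfy; hence ADV.
At position 3, choosing CONJ makes rule 1 impossible to satisfy; hence ADV.
That leaves exactly one tagging: ADV ADV ADV ADV CONJ DET ADV DET ADV CONJ.
Check: rule 1 ✓; rule 2 ✓; rule 3 ✓.

ADV ADV ADV ADV CONJ DET ADV DET ADV CONJ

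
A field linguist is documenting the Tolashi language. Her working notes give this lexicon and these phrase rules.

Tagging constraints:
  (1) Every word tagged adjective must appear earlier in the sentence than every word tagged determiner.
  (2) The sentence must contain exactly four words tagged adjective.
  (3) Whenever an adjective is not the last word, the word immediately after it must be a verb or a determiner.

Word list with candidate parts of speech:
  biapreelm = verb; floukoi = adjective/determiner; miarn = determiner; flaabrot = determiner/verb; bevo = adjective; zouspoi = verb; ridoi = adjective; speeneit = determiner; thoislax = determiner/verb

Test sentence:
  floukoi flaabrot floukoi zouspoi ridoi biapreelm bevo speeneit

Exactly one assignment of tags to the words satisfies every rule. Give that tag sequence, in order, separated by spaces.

adjective verb adjective verb adjective verb adjective determiner

Candidates per position — 1:floukoi {adjective,determiner}; 2:flaabrot {determiner,verb}; 3:floukoi {adjective,determiner}; 4:zouspoi {verb}; 5:ridoi {adjective}; 6:biapreelm {verb}; 7:bevo {adjective}; 8:speeneit {determiner}.
Position 1: tagging it determiner would leave rule 1 unsatisfiable, so it must be adjective.
Position 2: tagging it determiner would leave rule 1 unsatisfiable, so it must be verb.
Position 3: tagging it determiner would leave rule 1 unsatisfiable, so it must be adjective.
That leaves exactly one tagging: adjective verb adjective verb adjective verb adjective determiner.
Checking: rule 1 ✓; rule 2 ✓; rule 3 ✓.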